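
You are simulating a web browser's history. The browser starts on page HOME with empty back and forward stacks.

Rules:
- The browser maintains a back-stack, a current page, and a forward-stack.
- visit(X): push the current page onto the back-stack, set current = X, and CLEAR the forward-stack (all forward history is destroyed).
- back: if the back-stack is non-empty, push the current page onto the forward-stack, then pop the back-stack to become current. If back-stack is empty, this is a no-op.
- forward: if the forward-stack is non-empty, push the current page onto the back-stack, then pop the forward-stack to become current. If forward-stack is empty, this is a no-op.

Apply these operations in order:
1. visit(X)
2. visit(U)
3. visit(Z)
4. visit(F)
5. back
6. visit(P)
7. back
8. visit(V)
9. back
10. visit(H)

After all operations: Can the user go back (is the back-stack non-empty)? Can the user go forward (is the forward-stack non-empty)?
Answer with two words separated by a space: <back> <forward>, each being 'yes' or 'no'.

Answer: yes no

Derivation:
After 1 (visit(X)): cur=X back=1 fwd=0
After 2 (visit(U)): cur=U back=2 fwd=0
After 3 (visit(Z)): cur=Z back=3 fwd=0
After 4 (visit(F)): cur=F back=4 fwd=0
After 5 (back): cur=Z back=3 fwd=1
After 6 (visit(P)): cur=P back=4 fwd=0
After 7 (back): cur=Z back=3 fwd=1
After 8 (visit(V)): cur=V back=4 fwd=0
After 9 (back): cur=Z back=3 fwd=1
After 10 (visit(H)): cur=H back=4 fwd=0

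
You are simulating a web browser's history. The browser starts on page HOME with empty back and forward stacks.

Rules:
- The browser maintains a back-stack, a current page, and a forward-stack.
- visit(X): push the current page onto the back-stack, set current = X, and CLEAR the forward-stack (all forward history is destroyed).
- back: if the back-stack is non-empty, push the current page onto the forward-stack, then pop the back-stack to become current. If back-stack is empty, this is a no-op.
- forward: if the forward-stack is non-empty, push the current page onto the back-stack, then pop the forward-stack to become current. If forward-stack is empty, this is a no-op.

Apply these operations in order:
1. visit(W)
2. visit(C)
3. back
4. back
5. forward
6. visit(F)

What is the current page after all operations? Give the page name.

Answer: F

Derivation:
After 1 (visit(W)): cur=W back=1 fwd=0
After 2 (visit(C)): cur=C back=2 fwd=0
After 3 (back): cur=W back=1 fwd=1
After 4 (back): cur=HOME back=0 fwd=2
After 5 (forward): cur=W back=1 fwd=1
After 6 (visit(F)): cur=F back=2 fwd=0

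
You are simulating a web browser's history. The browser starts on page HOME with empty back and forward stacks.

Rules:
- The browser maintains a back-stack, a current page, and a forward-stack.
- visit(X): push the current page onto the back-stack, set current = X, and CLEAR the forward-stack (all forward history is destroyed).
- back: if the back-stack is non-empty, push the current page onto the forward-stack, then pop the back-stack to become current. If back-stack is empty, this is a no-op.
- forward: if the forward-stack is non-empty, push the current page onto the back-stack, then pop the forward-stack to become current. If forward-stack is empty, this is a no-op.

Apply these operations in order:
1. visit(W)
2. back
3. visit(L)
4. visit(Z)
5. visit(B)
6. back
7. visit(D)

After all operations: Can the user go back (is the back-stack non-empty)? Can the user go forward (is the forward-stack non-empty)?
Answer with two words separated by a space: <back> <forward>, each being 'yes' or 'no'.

Answer: yes no

Derivation:
After 1 (visit(W)): cur=W back=1 fwd=0
After 2 (back): cur=HOME back=0 fwd=1
After 3 (visit(L)): cur=L back=1 fwd=0
After 4 (visit(Z)): cur=Z back=2 fwd=0
After 5 (visit(B)): cur=B back=3 fwd=0
After 6 (back): cur=Z back=2 fwd=1
After 7 (visit(D)): cur=D back=3 fwd=0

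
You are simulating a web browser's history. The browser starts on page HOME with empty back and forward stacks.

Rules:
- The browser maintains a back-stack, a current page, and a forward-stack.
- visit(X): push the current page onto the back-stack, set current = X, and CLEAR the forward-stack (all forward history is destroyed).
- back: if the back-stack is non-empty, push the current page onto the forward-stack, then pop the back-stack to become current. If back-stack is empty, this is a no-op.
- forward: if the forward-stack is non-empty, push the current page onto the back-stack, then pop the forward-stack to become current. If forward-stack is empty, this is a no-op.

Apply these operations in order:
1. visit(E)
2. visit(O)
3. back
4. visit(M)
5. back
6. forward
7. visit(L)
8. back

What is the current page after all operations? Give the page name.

After 1 (visit(E)): cur=E back=1 fwd=0
After 2 (visit(O)): cur=O back=2 fwd=0
After 3 (back): cur=E back=1 fwd=1
After 4 (visit(M)): cur=M back=2 fwd=0
After 5 (back): cur=E back=1 fwd=1
After 6 (forward): cur=M back=2 fwd=0
After 7 (visit(L)): cur=L back=3 fwd=0
After 8 (back): cur=M back=2 fwd=1

Answer: M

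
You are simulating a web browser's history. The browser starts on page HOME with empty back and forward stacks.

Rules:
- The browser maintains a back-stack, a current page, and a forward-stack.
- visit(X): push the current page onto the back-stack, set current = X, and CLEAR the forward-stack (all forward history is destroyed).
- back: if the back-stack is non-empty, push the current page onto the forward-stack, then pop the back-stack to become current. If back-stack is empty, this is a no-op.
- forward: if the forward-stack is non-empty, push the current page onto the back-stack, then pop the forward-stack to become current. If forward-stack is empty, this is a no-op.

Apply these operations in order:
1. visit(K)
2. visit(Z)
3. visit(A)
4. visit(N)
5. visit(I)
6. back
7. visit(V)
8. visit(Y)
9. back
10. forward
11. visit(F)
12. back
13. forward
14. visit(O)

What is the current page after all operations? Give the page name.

After 1 (visit(K)): cur=K back=1 fwd=0
After 2 (visit(Z)): cur=Z back=2 fwd=0
After 3 (visit(A)): cur=A back=3 fwd=0
After 4 (visit(N)): cur=N back=4 fwd=0
After 5 (visit(I)): cur=I back=5 fwd=0
After 6 (back): cur=N back=4 fwd=1
After 7 (visit(V)): cur=V back=5 fwd=0
After 8 (visit(Y)): cur=Y back=6 fwd=0
After 9 (back): cur=V back=5 fwd=1
After 10 (forward): cur=Y back=6 fwd=0
After 11 (visit(F)): cur=F back=7 fwd=0
After 12 (back): cur=Y back=6 fwd=1
After 13 (forward): cur=F back=7 fwd=0
After 14 (visit(O)): cur=O back=8 fwd=0

Answer: O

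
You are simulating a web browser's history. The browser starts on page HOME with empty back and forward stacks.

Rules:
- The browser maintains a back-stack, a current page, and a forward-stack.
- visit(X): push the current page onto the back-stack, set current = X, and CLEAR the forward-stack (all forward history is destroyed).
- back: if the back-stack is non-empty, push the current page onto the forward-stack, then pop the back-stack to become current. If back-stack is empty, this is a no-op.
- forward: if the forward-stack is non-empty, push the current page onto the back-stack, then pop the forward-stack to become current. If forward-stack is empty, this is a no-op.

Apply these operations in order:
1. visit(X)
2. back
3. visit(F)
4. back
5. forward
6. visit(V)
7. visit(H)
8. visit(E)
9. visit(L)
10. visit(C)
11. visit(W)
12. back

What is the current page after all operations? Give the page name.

Answer: C

Derivation:
After 1 (visit(X)): cur=X back=1 fwd=0
After 2 (back): cur=HOME back=0 fwd=1
After 3 (visit(F)): cur=F back=1 fwd=0
After 4 (back): cur=HOME back=0 fwd=1
After 5 (forward): cur=F back=1 fwd=0
After 6 (visit(V)): cur=V back=2 fwd=0
After 7 (visit(H)): cur=H back=3 fwd=0
After 8 (visit(E)): cur=E back=4 fwd=0
After 9 (visit(L)): cur=L back=5 fwd=0
After 10 (visit(C)): cur=C back=6 fwd=0
After 11 (visit(W)): cur=W back=7 fwd=0
After 12 (back): cur=C back=6 fwd=1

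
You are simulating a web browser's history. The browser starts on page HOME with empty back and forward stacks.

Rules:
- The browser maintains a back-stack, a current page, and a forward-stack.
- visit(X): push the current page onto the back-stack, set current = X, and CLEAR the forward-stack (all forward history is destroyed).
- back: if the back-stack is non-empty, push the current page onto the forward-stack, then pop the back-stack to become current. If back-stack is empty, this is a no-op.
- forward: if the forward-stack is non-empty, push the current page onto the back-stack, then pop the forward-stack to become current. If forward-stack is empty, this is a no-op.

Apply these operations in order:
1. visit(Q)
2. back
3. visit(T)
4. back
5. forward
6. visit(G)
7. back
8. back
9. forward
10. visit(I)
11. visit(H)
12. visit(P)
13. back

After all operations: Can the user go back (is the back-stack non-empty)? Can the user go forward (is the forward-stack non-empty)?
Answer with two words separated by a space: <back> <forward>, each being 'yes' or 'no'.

Answer: yes yes

Derivation:
After 1 (visit(Q)): cur=Q back=1 fwd=0
After 2 (back): cur=HOME back=0 fwd=1
After 3 (visit(T)): cur=T back=1 fwd=0
After 4 (back): cur=HOME back=0 fwd=1
After 5 (forward): cur=T back=1 fwd=0
After 6 (visit(G)): cur=G back=2 fwd=0
After 7 (back): cur=T back=1 fwd=1
After 8 (back): cur=HOME back=0 fwd=2
After 9 (forward): cur=T back=1 fwd=1
After 10 (visit(I)): cur=I back=2 fwd=0
After 11 (visit(H)): cur=H back=3 fwd=0
After 12 (visit(P)): cur=P back=4 fwd=0
After 13 (back): cur=H back=3 fwd=1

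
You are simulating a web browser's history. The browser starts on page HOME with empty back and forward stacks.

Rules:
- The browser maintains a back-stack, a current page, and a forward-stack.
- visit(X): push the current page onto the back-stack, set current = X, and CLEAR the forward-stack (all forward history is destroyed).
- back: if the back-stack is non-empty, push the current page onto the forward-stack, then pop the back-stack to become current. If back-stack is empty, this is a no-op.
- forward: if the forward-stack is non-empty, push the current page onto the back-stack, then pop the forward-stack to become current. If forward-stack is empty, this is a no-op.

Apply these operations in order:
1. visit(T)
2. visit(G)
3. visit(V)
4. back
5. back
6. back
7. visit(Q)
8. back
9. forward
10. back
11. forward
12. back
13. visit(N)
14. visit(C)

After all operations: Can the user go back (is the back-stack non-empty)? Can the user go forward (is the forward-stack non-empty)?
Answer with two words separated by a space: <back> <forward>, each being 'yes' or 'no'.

Answer: yes no

Derivation:
After 1 (visit(T)): cur=T back=1 fwd=0
After 2 (visit(G)): cur=G back=2 fwd=0
After 3 (visit(V)): cur=V back=3 fwd=0
After 4 (back): cur=G back=2 fwd=1
After 5 (back): cur=T back=1 fwd=2
After 6 (back): cur=HOME back=0 fwd=3
After 7 (visit(Q)): cur=Q back=1 fwd=0
After 8 (back): cur=HOME back=0 fwd=1
After 9 (forward): cur=Q back=1 fwd=0
After 10 (back): cur=HOME back=0 fwd=1
After 11 (forward): cur=Q back=1 fwd=0
After 12 (back): cur=HOME back=0 fwd=1
After 13 (visit(N)): cur=N back=1 fwd=0
After 14 (visit(C)): cur=C back=2 fwd=0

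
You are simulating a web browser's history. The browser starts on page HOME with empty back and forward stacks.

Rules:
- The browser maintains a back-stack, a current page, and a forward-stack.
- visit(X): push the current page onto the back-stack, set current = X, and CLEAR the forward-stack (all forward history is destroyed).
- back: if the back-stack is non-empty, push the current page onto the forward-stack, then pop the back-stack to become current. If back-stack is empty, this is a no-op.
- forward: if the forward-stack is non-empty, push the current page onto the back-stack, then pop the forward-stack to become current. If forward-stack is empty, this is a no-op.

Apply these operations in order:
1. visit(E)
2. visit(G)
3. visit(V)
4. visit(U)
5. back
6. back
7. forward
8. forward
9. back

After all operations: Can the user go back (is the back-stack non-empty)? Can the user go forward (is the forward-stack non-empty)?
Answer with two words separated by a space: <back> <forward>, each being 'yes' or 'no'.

Answer: yes yes

Derivation:
After 1 (visit(E)): cur=E back=1 fwd=0
After 2 (visit(G)): cur=G back=2 fwd=0
After 3 (visit(V)): cur=V back=3 fwd=0
After 4 (visit(U)): cur=U back=4 fwd=0
After 5 (back): cur=V back=3 fwd=1
After 6 (back): cur=G back=2 fwd=2
After 7 (forward): cur=V back=3 fwd=1
After 8 (forward): cur=U back=4 fwd=0
After 9 (back): cur=V back=3 fwd=1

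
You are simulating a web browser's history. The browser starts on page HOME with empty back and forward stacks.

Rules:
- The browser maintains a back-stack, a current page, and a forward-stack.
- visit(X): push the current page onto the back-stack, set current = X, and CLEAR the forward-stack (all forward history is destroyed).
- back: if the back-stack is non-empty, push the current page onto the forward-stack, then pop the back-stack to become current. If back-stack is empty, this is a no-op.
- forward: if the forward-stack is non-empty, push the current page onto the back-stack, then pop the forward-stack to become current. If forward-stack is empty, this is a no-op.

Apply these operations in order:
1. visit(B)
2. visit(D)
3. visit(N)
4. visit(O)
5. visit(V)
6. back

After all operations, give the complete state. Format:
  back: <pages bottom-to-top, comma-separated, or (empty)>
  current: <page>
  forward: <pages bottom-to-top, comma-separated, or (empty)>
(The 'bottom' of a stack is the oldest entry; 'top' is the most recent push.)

Answer: back: HOME,B,D,N
current: O
forward: V

Derivation:
After 1 (visit(B)): cur=B back=1 fwd=0
After 2 (visit(D)): cur=D back=2 fwd=0
After 3 (visit(N)): cur=N back=3 fwd=0
After 4 (visit(O)): cur=O back=4 fwd=0
After 5 (visit(V)): cur=V back=5 fwd=0
After 6 (back): cur=O back=4 fwd=1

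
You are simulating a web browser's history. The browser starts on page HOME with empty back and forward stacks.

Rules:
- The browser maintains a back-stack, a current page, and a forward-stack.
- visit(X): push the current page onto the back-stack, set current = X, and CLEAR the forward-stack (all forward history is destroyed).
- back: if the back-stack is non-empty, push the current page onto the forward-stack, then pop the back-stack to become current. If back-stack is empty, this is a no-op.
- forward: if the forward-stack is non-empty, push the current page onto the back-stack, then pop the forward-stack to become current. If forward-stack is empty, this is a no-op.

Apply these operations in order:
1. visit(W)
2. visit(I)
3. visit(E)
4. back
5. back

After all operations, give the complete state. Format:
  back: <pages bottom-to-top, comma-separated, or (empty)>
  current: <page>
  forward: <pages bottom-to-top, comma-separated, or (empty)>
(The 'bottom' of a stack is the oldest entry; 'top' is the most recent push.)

Answer: back: HOME
current: W
forward: E,I

Derivation:
After 1 (visit(W)): cur=W back=1 fwd=0
After 2 (visit(I)): cur=I back=2 fwd=0
After 3 (visit(E)): cur=E back=3 fwd=0
After 4 (back): cur=I back=2 fwd=1
After 5 (back): cur=W back=1 fwd=2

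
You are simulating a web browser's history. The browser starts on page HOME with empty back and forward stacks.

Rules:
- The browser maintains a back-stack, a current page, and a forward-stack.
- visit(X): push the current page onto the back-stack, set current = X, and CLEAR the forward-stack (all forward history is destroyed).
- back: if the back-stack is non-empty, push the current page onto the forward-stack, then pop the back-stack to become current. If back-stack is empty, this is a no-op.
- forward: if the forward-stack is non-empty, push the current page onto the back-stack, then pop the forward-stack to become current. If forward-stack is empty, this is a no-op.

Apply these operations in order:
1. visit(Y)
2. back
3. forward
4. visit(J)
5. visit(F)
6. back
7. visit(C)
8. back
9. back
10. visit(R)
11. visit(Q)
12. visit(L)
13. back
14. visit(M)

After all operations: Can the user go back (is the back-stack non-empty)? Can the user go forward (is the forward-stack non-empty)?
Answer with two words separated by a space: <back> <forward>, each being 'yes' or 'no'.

Answer: yes no

Derivation:
After 1 (visit(Y)): cur=Y back=1 fwd=0
After 2 (back): cur=HOME back=0 fwd=1
After 3 (forward): cur=Y back=1 fwd=0
After 4 (visit(J)): cur=J back=2 fwd=0
After 5 (visit(F)): cur=F back=3 fwd=0
After 6 (back): cur=J back=2 fwd=1
After 7 (visit(C)): cur=C back=3 fwd=0
After 8 (back): cur=J back=2 fwd=1
After 9 (back): cur=Y back=1 fwd=2
After 10 (visit(R)): cur=R back=2 fwd=0
After 11 (visit(Q)): cur=Q back=3 fwd=0
After 12 (visit(L)): cur=L back=4 fwd=0
After 13 (back): cur=Q back=3 fwd=1
After 14 (visit(M)): cur=M back=4 fwd=0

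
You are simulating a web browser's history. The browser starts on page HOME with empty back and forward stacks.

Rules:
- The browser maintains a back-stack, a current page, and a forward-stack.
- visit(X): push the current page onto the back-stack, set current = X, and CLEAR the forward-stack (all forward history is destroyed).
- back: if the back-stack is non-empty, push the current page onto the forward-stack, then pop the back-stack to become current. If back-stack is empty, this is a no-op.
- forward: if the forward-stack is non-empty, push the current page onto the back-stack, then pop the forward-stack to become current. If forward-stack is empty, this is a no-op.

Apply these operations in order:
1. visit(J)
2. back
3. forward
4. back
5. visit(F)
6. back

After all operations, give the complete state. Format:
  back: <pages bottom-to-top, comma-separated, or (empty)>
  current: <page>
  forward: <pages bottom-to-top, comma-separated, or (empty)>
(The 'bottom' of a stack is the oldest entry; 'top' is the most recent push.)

Answer: back: (empty)
current: HOME
forward: F

Derivation:
After 1 (visit(J)): cur=J back=1 fwd=0
After 2 (back): cur=HOME back=0 fwd=1
After 3 (forward): cur=J back=1 fwd=0
After 4 (back): cur=HOME back=0 fwd=1
After 5 (visit(F)): cur=F back=1 fwd=0
After 6 (back): cur=HOME back=0 fwd=1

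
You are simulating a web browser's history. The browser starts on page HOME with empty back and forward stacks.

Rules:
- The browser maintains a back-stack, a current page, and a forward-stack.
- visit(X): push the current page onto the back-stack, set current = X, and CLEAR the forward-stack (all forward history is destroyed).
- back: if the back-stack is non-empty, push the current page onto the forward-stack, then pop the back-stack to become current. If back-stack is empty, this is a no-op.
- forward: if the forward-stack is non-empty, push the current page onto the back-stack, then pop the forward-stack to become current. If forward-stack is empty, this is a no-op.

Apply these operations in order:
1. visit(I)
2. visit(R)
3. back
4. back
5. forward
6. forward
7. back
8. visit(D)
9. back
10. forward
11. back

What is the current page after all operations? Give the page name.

After 1 (visit(I)): cur=I back=1 fwd=0
After 2 (visit(R)): cur=R back=2 fwd=0
After 3 (back): cur=I back=1 fwd=1
After 4 (back): cur=HOME back=0 fwd=2
After 5 (forward): cur=I back=1 fwd=1
After 6 (forward): cur=R back=2 fwd=0
After 7 (back): cur=I back=1 fwd=1
After 8 (visit(D)): cur=D back=2 fwd=0
After 9 (back): cur=I back=1 fwd=1
After 10 (forward): cur=D back=2 fwd=0
After 11 (back): cur=I back=1 fwd=1

Answer: I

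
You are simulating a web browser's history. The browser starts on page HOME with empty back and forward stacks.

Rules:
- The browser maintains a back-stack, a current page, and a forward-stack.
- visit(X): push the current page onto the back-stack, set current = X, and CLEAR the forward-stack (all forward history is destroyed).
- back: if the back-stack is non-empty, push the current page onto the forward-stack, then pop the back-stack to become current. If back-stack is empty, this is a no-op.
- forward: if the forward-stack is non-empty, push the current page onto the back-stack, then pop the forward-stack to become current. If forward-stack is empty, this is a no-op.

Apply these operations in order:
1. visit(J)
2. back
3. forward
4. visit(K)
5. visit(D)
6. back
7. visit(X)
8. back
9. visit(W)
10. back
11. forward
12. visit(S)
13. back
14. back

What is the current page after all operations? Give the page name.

After 1 (visit(J)): cur=J back=1 fwd=0
After 2 (back): cur=HOME back=0 fwd=1
After 3 (forward): cur=J back=1 fwd=0
After 4 (visit(K)): cur=K back=2 fwd=0
After 5 (visit(D)): cur=D back=3 fwd=0
After 6 (back): cur=K back=2 fwd=1
After 7 (visit(X)): cur=X back=3 fwd=0
After 8 (back): cur=K back=2 fwd=1
After 9 (visit(W)): cur=W back=3 fwd=0
After 10 (back): cur=K back=2 fwd=1
After 11 (forward): cur=W back=3 fwd=0
After 12 (visit(S)): cur=S back=4 fwd=0
After 13 (back): cur=W back=3 fwd=1
After 14 (back): cur=K back=2 fwd=2

Answer: K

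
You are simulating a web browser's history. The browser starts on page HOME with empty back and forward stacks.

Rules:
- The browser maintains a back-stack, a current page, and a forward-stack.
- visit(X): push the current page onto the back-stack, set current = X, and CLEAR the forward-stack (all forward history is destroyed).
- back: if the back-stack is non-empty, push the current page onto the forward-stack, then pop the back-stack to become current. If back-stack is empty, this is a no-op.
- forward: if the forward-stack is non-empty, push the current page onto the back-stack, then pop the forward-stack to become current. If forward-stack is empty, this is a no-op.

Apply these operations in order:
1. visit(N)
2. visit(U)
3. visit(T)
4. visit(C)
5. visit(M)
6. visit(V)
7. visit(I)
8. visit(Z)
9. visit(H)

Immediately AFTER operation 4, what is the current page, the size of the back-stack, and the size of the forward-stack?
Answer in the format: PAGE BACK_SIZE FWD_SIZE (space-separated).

After 1 (visit(N)): cur=N back=1 fwd=0
After 2 (visit(U)): cur=U back=2 fwd=0
After 3 (visit(T)): cur=T back=3 fwd=0
After 4 (visit(C)): cur=C back=4 fwd=0

C 4 0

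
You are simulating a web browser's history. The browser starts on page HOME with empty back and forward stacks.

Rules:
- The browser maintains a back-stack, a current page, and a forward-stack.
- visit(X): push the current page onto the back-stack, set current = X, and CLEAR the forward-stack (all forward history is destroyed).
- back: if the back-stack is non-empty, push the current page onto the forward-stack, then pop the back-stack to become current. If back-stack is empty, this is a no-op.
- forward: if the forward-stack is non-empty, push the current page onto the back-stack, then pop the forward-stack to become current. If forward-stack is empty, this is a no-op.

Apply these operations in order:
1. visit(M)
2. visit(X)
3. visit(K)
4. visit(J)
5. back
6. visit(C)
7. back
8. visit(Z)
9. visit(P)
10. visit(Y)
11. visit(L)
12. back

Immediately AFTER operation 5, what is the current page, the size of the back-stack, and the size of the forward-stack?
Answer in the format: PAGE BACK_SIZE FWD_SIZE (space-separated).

After 1 (visit(M)): cur=M back=1 fwd=0
After 2 (visit(X)): cur=X back=2 fwd=0
After 3 (visit(K)): cur=K back=3 fwd=0
After 4 (visit(J)): cur=J back=4 fwd=0
After 5 (back): cur=K back=3 fwd=1

K 3 1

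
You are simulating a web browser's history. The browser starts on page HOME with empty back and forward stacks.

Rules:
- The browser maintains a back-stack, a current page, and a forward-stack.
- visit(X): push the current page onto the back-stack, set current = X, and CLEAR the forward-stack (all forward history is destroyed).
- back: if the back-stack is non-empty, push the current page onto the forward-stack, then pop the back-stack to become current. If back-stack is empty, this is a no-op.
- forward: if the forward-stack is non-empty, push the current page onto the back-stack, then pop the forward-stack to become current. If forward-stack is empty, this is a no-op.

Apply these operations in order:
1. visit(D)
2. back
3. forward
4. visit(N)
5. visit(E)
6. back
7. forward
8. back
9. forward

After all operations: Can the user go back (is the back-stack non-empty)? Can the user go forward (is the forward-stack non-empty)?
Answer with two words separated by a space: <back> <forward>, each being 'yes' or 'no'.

Answer: yes no

Derivation:
After 1 (visit(D)): cur=D back=1 fwd=0
After 2 (back): cur=HOME back=0 fwd=1
After 3 (forward): cur=D back=1 fwd=0
After 4 (visit(N)): cur=N back=2 fwd=0
After 5 (visit(E)): cur=E back=3 fwd=0
After 6 (back): cur=N back=2 fwd=1
After 7 (forward): cur=E back=3 fwd=0
After 8 (back): cur=N back=2 fwd=1
After 9 (forward): cur=E back=3 fwd=0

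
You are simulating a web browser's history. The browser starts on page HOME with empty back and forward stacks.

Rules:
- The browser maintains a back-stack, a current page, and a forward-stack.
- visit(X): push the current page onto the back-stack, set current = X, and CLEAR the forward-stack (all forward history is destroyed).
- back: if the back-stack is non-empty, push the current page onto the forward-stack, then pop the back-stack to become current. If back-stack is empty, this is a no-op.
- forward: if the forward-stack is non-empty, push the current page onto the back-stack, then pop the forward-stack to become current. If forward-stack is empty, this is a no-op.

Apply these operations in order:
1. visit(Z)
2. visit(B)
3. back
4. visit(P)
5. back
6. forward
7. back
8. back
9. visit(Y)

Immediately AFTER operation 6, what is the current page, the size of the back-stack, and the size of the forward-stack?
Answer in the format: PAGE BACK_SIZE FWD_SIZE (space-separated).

After 1 (visit(Z)): cur=Z back=1 fwd=0
After 2 (visit(B)): cur=B back=2 fwd=0
After 3 (back): cur=Z back=1 fwd=1
After 4 (visit(P)): cur=P back=2 fwd=0
After 5 (back): cur=Z back=1 fwd=1
After 6 (forward): cur=P back=2 fwd=0

P 2 0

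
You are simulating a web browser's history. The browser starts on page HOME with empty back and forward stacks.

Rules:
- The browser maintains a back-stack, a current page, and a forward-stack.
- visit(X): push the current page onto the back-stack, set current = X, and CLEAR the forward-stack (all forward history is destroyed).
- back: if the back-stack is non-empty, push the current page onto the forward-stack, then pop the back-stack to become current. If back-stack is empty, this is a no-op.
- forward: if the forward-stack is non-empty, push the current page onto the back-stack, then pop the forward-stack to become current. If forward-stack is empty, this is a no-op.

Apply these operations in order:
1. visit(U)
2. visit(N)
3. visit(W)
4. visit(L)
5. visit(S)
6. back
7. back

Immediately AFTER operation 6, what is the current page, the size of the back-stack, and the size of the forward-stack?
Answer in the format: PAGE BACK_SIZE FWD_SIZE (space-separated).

After 1 (visit(U)): cur=U back=1 fwd=0
After 2 (visit(N)): cur=N back=2 fwd=0
After 3 (visit(W)): cur=W back=3 fwd=0
After 4 (visit(L)): cur=L back=4 fwd=0
After 5 (visit(S)): cur=S back=5 fwd=0
After 6 (back): cur=L back=4 fwd=1

L 4 1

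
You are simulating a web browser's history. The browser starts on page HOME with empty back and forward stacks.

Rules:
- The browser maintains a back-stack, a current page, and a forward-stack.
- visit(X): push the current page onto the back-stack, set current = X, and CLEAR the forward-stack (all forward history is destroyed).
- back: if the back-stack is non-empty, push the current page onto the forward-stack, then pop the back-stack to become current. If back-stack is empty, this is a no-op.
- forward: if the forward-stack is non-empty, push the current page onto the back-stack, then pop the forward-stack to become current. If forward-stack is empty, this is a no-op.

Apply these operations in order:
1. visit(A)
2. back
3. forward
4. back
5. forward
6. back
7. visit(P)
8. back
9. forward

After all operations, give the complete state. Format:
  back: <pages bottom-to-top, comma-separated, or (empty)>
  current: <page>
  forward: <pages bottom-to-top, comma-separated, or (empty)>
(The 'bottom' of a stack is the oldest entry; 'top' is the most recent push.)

Answer: back: HOME
current: P
forward: (empty)

Derivation:
After 1 (visit(A)): cur=A back=1 fwd=0
After 2 (back): cur=HOME back=0 fwd=1
After 3 (forward): cur=A back=1 fwd=0
After 4 (back): cur=HOME back=0 fwd=1
After 5 (forward): cur=A back=1 fwd=0
After 6 (back): cur=HOME back=0 fwd=1
After 7 (visit(P)): cur=P back=1 fwd=0
After 8 (back): cur=HOME back=0 fwd=1
After 9 (forward): cur=P back=1 fwd=0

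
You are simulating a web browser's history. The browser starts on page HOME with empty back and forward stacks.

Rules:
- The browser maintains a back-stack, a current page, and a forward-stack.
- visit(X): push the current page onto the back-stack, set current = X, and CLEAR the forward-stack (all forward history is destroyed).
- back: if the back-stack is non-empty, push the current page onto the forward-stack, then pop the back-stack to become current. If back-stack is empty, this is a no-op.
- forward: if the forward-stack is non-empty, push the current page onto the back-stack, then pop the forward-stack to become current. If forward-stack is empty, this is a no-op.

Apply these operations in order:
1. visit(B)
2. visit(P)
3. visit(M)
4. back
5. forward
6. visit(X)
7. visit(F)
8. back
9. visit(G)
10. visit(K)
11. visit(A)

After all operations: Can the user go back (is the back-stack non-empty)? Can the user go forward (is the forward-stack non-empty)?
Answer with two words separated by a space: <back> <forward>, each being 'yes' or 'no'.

Answer: yes no

Derivation:
After 1 (visit(B)): cur=B back=1 fwd=0
After 2 (visit(P)): cur=P back=2 fwd=0
After 3 (visit(M)): cur=M back=3 fwd=0
After 4 (back): cur=P back=2 fwd=1
After 5 (forward): cur=M back=3 fwd=0
After 6 (visit(X)): cur=X back=4 fwd=0
After 7 (visit(F)): cur=F back=5 fwd=0
After 8 (back): cur=X back=4 fwd=1
After 9 (visit(G)): cur=G back=5 fwd=0
After 10 (visit(K)): cur=K back=6 fwd=0
After 11 (visit(A)): cur=A back=7 fwd=0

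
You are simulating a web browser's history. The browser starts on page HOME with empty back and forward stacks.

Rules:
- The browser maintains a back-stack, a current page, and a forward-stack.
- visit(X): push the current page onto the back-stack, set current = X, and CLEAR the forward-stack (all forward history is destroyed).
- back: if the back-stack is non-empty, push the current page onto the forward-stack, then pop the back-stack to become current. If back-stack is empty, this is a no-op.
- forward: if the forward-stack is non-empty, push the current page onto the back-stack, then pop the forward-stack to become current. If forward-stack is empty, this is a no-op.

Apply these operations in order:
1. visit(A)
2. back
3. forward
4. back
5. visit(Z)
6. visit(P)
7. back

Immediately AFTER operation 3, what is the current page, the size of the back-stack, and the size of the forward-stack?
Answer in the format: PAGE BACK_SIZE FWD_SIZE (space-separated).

After 1 (visit(A)): cur=A back=1 fwd=0
After 2 (back): cur=HOME back=0 fwd=1
After 3 (forward): cur=A back=1 fwd=0

A 1 0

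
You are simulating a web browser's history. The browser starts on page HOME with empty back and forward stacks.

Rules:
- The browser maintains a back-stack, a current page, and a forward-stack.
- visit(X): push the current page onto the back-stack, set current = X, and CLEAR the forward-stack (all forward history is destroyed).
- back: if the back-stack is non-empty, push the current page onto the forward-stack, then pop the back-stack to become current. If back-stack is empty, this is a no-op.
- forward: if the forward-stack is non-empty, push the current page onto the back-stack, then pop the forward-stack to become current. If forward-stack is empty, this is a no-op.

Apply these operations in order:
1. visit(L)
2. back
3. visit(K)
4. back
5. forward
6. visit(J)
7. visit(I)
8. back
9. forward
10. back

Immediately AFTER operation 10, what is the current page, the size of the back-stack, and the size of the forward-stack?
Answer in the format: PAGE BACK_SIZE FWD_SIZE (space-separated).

After 1 (visit(L)): cur=L back=1 fwd=0
After 2 (back): cur=HOME back=0 fwd=1
After 3 (visit(K)): cur=K back=1 fwd=0
After 4 (back): cur=HOME back=0 fwd=1
After 5 (forward): cur=K back=1 fwd=0
After 6 (visit(J)): cur=J back=2 fwd=0
After 7 (visit(I)): cur=I back=3 fwd=0
After 8 (back): cur=J back=2 fwd=1
After 9 (forward): cur=I back=3 fwd=0
After 10 (back): cur=J back=2 fwd=1

J 2 1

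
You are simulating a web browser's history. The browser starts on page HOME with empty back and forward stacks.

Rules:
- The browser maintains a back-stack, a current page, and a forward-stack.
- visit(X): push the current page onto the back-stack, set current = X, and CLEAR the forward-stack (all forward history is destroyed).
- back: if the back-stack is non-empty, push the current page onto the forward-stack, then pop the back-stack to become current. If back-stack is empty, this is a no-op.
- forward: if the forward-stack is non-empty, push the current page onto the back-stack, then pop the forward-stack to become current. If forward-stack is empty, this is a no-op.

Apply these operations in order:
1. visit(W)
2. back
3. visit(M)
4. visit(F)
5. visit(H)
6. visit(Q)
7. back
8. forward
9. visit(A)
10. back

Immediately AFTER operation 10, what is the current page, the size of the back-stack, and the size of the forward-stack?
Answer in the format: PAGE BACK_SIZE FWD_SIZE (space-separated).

After 1 (visit(W)): cur=W back=1 fwd=0
After 2 (back): cur=HOME back=0 fwd=1
After 3 (visit(M)): cur=M back=1 fwd=0
After 4 (visit(F)): cur=F back=2 fwd=0
After 5 (visit(H)): cur=H back=3 fwd=0
After 6 (visit(Q)): cur=Q back=4 fwd=0
After 7 (back): cur=H back=3 fwd=1
After 8 (forward): cur=Q back=4 fwd=0
After 9 (visit(A)): cur=A back=5 fwd=0
After 10 (back): cur=Q back=4 fwd=1

Q 4 1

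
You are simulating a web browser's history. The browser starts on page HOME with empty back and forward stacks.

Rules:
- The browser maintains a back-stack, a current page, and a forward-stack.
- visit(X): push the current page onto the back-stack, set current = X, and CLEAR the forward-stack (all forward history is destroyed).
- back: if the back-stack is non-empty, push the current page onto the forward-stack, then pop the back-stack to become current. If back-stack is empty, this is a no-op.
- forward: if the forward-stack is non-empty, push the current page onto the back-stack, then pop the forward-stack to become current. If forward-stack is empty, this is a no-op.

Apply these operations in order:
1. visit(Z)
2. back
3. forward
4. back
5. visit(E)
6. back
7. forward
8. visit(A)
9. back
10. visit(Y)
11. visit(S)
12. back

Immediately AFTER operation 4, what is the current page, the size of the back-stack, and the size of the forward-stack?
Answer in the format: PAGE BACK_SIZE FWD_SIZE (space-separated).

After 1 (visit(Z)): cur=Z back=1 fwd=0
After 2 (back): cur=HOME back=0 fwd=1
After 3 (forward): cur=Z back=1 fwd=0
After 4 (back): cur=HOME back=0 fwd=1

HOME 0 1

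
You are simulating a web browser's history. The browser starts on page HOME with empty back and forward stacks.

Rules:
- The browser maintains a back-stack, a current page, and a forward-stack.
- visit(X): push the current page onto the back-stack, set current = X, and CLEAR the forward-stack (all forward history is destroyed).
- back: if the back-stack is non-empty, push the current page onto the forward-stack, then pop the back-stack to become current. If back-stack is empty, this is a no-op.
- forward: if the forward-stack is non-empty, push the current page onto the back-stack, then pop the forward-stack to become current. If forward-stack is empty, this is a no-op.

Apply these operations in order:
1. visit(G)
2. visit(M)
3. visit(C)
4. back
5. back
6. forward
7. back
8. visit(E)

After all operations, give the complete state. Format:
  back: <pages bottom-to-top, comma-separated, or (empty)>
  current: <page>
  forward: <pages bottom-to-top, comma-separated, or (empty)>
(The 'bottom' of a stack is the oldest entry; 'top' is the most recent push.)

Answer: back: HOME,G
current: E
forward: (empty)

Derivation:
After 1 (visit(G)): cur=G back=1 fwd=0
After 2 (visit(M)): cur=M back=2 fwd=0
After 3 (visit(C)): cur=C back=3 fwd=0
After 4 (back): cur=M back=2 fwd=1
After 5 (back): cur=G back=1 fwd=2
After 6 (forward): cur=M back=2 fwd=1
After 7 (back): cur=G back=1 fwd=2
After 8 (visit(E)): cur=E back=2 fwd=0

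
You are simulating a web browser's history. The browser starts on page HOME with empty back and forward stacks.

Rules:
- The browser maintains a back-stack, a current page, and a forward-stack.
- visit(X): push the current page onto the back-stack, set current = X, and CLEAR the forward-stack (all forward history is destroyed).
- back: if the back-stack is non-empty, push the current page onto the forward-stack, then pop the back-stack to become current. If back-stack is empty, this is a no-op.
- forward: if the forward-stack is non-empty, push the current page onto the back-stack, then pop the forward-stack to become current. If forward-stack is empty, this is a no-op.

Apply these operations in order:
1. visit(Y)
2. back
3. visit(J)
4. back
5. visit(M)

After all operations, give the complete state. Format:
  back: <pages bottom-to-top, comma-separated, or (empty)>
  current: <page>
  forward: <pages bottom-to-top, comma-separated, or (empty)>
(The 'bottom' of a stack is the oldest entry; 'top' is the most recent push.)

After 1 (visit(Y)): cur=Y back=1 fwd=0
After 2 (back): cur=HOME back=0 fwd=1
After 3 (visit(J)): cur=J back=1 fwd=0
After 4 (back): cur=HOME back=0 fwd=1
After 5 (visit(M)): cur=M back=1 fwd=0

Answer: back: HOME
current: M
forward: (empty)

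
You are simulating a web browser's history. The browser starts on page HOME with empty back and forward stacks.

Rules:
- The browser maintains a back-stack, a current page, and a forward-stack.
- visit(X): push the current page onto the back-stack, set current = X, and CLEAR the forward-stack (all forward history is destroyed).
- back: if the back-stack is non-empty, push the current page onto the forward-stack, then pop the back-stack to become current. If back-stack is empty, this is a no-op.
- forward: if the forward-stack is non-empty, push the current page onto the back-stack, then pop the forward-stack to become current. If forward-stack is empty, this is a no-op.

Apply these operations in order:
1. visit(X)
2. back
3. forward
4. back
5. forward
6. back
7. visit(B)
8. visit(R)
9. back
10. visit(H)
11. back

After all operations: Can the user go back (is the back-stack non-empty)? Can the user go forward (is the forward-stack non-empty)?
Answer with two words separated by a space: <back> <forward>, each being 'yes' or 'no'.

Answer: yes yes

Derivation:
After 1 (visit(X)): cur=X back=1 fwd=0
After 2 (back): cur=HOME back=0 fwd=1
After 3 (forward): cur=X back=1 fwd=0
After 4 (back): cur=HOME back=0 fwd=1
After 5 (forward): cur=X back=1 fwd=0
After 6 (back): cur=HOME back=0 fwd=1
After 7 (visit(B)): cur=B back=1 fwd=0
After 8 (visit(R)): cur=R back=2 fwd=0
After 9 (back): cur=B back=1 fwd=1
After 10 (visit(H)): cur=H back=2 fwd=0
After 11 (back): cur=B back=1 fwd=1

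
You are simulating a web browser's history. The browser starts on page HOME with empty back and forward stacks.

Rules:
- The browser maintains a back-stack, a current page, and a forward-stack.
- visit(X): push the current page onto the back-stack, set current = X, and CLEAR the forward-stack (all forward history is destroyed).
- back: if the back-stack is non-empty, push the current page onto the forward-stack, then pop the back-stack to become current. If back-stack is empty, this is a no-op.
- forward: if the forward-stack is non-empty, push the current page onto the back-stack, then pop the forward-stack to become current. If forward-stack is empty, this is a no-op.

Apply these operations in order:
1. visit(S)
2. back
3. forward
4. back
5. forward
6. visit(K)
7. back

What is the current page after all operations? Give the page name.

Answer: S

Derivation:
After 1 (visit(S)): cur=S back=1 fwd=0
After 2 (back): cur=HOME back=0 fwd=1
After 3 (forward): cur=S back=1 fwd=0
After 4 (back): cur=HOME back=0 fwd=1
After 5 (forward): cur=S back=1 fwd=0
After 6 (visit(K)): cur=K back=2 fwd=0
After 7 (back): cur=S back=1 fwd=1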